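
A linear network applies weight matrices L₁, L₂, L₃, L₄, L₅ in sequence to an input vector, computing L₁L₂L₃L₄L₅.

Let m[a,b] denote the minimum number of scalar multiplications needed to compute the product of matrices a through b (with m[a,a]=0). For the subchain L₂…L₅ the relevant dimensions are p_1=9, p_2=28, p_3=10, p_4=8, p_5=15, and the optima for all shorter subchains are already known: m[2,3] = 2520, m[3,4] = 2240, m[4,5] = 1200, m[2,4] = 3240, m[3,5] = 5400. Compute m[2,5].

4320

m[2,5] = min over k∈[2,4] of m[2,k]+m[k+1,5]+p_{1}·p_k·p_{5}.
k=2: 0 + 5400 + 9·28·15 = 9180; k=3: 2520 + 1200 + 9·10·15 = 5070; k=4: 3240 + 0 + 9·8·15 = 4320.
Minimum: 4320 at k=4.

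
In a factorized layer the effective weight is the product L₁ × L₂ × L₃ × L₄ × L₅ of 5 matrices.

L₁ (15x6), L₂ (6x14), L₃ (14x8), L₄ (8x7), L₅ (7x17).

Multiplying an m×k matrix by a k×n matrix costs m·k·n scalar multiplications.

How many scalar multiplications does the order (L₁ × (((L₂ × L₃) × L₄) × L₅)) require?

(L₂ × L₃): 6×14 by 14×8 → 6×8, cost 6·14·8 = 672
((L₂ × L₃) × L₄): 6×8 by 8×7 → 6×7, cost 6·8·7 = 336; cumulative 1008
(((L₂ × L₃) × L₄) × L₅): 6×7 by 7×17 → 6×17, cost 6·7·17 = 714; cumulative 1722
(L₁ × (((L₂ × L₃) × L₄) × L₅)): 15×6 by 6×17 → 15×17, cost 15·6·17 = 1530; cumulative 3252
Total: 3252 scalar multiplications.

3252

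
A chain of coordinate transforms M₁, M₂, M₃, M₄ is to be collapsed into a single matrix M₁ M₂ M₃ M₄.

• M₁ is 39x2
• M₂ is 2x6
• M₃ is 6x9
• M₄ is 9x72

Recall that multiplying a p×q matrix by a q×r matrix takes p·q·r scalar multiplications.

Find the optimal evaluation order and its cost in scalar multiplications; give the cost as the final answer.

Adjacent pairs: M₁M₂ = 39·2·6 = 468; M₂M₃ = 2·6·9 = 108; M₃M₄ = 6·9·72 = 3888.
Length 3: M₁..M₃: k=1: 0+108+39·2·9=810; k=2: 468+0+39·6·9=2574 → min 810 | M₂..M₄: k=2: 0+3888+2·6·72=4752; k=3: 108+0+2·9·72=1404 → min 1404.
Length 4: M₁..M₄: k=1: 0+1404+39·2·72=7020; k=2: 468+3888+39·6·72=21204; k=3: 810+0+39·9·72=26082 → min 7020.
Optimal parenthesization: (M₁ ((M₂ M₃) M₄)) with cost 7020.

7020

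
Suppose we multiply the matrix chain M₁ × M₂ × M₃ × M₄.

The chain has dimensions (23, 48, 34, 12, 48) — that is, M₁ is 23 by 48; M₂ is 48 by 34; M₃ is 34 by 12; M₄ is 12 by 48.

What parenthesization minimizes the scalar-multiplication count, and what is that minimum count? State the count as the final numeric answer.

46080

Adjacent pairs: M₁M₂ = 23·48·34 = 37536; M₂M₃ = 48·34·12 = 19584; M₃M₄ = 34·12·48 = 19584.
Length 3: M₁..M₃: k=1: 0+19584+23·48·12=32832; k=2: 37536+0+23·34·12=46920 → min 32832 | M₂..M₄: k=2: 0+19584+48·34·48=97920; k=3: 19584+0+48·12·48=47232 → min 47232.
Length 4: M₁..M₄: k=1: 0+47232+23·48·48=100224; k=2: 37536+19584+23·34·48=94656; k=3: 32832+0+23·12·48=46080 → min 46080.
Optimal parenthesization: ((M₁ × (M₂ × M₃)) × M₄) with cost 46080.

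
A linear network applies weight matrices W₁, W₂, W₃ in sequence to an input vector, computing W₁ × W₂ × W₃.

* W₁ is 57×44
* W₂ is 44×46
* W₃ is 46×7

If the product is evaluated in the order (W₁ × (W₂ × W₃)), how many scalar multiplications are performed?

31724

(W₂ × W₃): 44×46 by 46×7 → 44×7, cost 44·46·7 = 14168
(W₁ × (W₂ × W₃)): 57×44 by 44×7 → 57×7, cost 57·44·7 = 17556; cumulative 31724
Total: 31724 scalar multiplications.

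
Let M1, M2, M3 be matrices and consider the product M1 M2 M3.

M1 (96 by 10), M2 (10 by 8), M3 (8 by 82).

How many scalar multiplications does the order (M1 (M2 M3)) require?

85280

(M2 M3): 10×8 by 8×82 → 10×82, cost 10·8·82 = 6560
(M1 (M2 M3)): 96×10 by 10×82 → 96×82, cost 96·10·82 = 78720; cumulative 85280
Total: 85280 scalar multiplications.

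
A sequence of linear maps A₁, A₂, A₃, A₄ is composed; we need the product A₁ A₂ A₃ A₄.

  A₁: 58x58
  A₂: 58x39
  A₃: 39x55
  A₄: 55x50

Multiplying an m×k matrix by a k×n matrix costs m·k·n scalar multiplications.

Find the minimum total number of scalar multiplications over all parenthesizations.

Adjacent pairs: A₁A₂ = 58·58·39 = 131196; A₂A₃ = 58·39·55 = 124410; A₃A₄ = 39·55·50 = 107250.
Length 3: A₁..A₃: k=1: 0+124410+58·58·55=309430; k=2: 131196+0+58·39·55=255606 → min 255606 | A₂..A₄: k=2: 0+107250+58·39·50=220350; k=3: 124410+0+58·55·50=283910 → min 220350.
Length 4: A₁..A₄: k=1: 0+220350+58·58·50=388550; k=2: 131196+107250+58·39·50=351546; k=3: 255606+0+58·55·50=415106 → min 351546.
Optimal order: ((A₁ A₂) (A₃ A₄)) with cost 351546.

351546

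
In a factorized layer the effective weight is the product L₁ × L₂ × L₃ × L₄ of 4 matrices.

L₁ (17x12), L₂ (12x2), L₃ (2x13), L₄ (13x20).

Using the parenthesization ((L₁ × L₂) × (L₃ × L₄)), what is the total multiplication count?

1608

(L₁ × L₂): 17×12 by 12×2 → 17×2, cost 17·12·2 = 408
(L₃ × L₄): 2×13 by 13×20 → 2×20, cost 2·13·20 = 520
((L₁ × L₂) × (L₃ × L₄)): 17×2 by 2×20 → 17×20, cost 17·2·20 = 680; cumulative 1608
Total: 1608 scalar multiplications.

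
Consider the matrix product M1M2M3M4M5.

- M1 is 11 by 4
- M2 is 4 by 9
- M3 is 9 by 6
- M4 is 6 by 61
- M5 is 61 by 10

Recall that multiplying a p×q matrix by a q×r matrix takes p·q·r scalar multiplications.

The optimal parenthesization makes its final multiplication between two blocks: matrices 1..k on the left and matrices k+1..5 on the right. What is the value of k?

Adjacent pairs: M1M2 = 11·4·9 = 396; M2M3 = 4·9·6 = 216; M3M4 = 9·6·61 = 3294; M4M5 = 6·61·10 = 3660.
Length 3: M1..M3: k=1: 0+216+11·4·6=480; k=2: 396+0+11·9·6=990 → min 480 | M2..M4: k=2: 0+3294+4·9·61=5490; k=3: 216+0+4·6·61=1680 → min 1680 | M3..M5: k=3: 0+3660+9·6·10=4200; k=4: 3294+0+9·61·10=8784 → min 4200.
Length 4: M1..M4: k=1: 0+1680+11·4·61=4364; k=2: 396+3294+11·9·61=9729; k=3: 480+0+11·6·61=4506 → min 4364 | M2..M5: k=2: 0+4200+4·9·10=4560; k=3: 216+3660+4·6·10=4116; k=4: 1680+0+4·61·10=4120 → min 4116.
Top-level splits: k=1: (M1..M1)·(M2..M5) → 0+4116+11·4·10 = 4556; k=2: (M1..M2)·(M3..M5) → 396+4200+11·9·10 = 5586; k=3: (M1..M3)·(M4..M5) → 480+3660+11·6·10 = 4800; k=4: (M1..M4)·(M5..M5) → 4364+0+11·61·10 = 11074.
Best split is after M1, i.e. k = 1.

1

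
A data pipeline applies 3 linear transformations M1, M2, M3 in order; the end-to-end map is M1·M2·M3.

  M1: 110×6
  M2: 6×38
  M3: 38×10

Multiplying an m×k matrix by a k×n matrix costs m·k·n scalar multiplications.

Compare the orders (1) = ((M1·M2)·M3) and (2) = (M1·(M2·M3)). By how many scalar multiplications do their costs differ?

Order (1) = ((M1·M2)·M3): (M1·M2): 110×6 by 6×38 → 110×38, cost 110·6·38 = 25080; ((M1·M2)·M3): 110×38 by 38×10 → 110×10, cost 110·38·10 = 41800; cumulative 66880. Total 66880.
Order (2) = (M1·(M2·M3)): (M2·M3): 6×38 by 38×10 → 6×10, cost 6·38·10 = 2280; (M1·(M2·M3)): 110×6 by 6×10 → 110×10, cost 110·6·10 = 6600; cumulative 8880. Total 8880.
Difference: |66880 − 8880| = 58000.

58000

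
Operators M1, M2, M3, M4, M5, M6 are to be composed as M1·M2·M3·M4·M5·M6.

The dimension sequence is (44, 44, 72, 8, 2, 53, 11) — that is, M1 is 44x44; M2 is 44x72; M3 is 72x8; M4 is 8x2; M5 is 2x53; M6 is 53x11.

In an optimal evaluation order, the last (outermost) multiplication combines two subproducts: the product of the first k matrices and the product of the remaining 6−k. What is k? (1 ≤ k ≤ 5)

4

Adjacent pairs: M1M2 = 44·44·72 = 139392; M2M3 = 44·72·8 = 25344; M3M4 = 72·8·2 = 1152; M4M5 = 8·2·53 = 848; M5M6 = 2·53·11 = 1166.
Length 3: M1..M3: k=1: 0+25344+44·44·8=40832; k=2: 139392+0+44·72·8=164736 → min 40832 | M2..M4: k=2: 0+1152+44·72·2=7488; k=3: 25344+0+44·8·2=26048 → min 7488 | M3..M5: k=3: 0+848+72·8·53=31376; k=4: 1152+0+72·2·53=8784 → min 8784 | M4..M6: k=4: 0+1166+8·2·11=1342; k=5: 848+0+8·53·11=5512 → min 1342.
Length 4: M1..M4: k=1: 0+7488+44·44·2=11360; k=2: 139392+1152+44·72·2=146880; k=3: 40832+0+44·8·2=41536 → min 11360 | M2..M5: k=2: 0+8784+44·72·53=176688; k=3: 25344+848+44·8·53=44848; k=4: 7488+0+44·2·53=12152 → min 12152 | M3..M6: k=3: 0+1342+72·8·11=7678; k=4: 1152+1166+72·2·11=3902; k=5: 8784+0+72·53·11=50760 → min 3902.
Length 5: M1..M5: k=1: 0+12152+44·44·53=114760; k=2: 139392+8784+44·72·53=316080; k=3: 40832+848+44·8·53=60336; k=4: 11360+0+44·2·53=16024 → min 16024 | M2..M6: k=2: 0+3902+44·72·11=38750; k=3: 25344+1342+44·8·11=30558; k=4: 7488+1166+44·2·11=9622; k=5: 12152+0+44·53·11=37804 → min 9622.
Top-level splits: k=1: (M1..M1)·(M2..M6) → 0+9622+44·44·11 = 30918; k=2: (M1..M2)·(M3..M6) → 139392+3902+44·72·11 = 178142; k=3: (M1..M3)·(M4..M6) → 40832+1342+44·8·11 = 46046; k=4: (M1..M4)·(M5..M6) → 11360+1166+44·2·11 = 13494; k=5: (M1..M5)·(M6..M6) → 16024+0+44·53·11 = 41676.
Best split is after M4, i.e. k = 4.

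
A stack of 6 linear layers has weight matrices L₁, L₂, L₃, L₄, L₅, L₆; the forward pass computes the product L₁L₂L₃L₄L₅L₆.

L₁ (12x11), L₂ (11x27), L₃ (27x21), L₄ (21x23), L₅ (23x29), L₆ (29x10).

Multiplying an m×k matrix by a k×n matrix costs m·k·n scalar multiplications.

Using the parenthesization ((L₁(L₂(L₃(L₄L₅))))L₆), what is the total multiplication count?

46371

(L₄L₅): 21×23 by 23×29 → 21×29, cost 21·23·29 = 14007
(L₃(L₄L₅)): 27×21 by 21×29 → 27×29, cost 27·21·29 = 16443; cumulative 30450
(L₂(L₃(L₄L₅))): 11×27 by 27×29 → 11×29, cost 11·27·29 = 8613; cumulative 39063
(L₁(L₂(L₃(L₄L₅)))): 12×11 by 11×29 → 12×29, cost 12·11·29 = 3828; cumulative 42891
((L₁(L₂(L₃(L₄L₅))))L₆): 12×29 by 29×10 → 12×10, cost 12·29·10 = 3480; cumulative 46371
Total: 46371 scalar multiplications.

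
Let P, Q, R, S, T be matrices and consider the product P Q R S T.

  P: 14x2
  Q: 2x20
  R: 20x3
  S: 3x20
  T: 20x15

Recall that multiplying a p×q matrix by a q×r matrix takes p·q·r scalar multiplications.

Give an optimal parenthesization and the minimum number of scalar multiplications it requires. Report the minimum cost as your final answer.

Adjacent pairs: PQ = 14·2·20 = 560; QR = 2·20·3 = 120; RS = 20·3·20 = 1200; ST = 3·20·15 = 900.
Length 3: P..R: k=1: 0+120+14·2·3=204; k=2: 560+0+14·20·3=1400 → min 204 | Q..S: k=2: 0+1200+2·20·20=2000; k=3: 120+0+2·3·20=240 → min 240 | R..T: k=3: 0+900+20·3·15=1800; k=4: 1200+0+20·20·15=7200 → min 1800.
Length 4: P..S: k=1: 0+240+14·2·20=800; k=2: 560+1200+14·20·20=7360; k=3: 204+0+14·3·20=1044 → min 800 | Q..T: k=2: 0+1800+2·20·15=2400; k=3: 120+900+2·3·15=1110; k=4: 240+0+2·20·15=840 → min 840.
Length 5: P..T: k=1: 0+840+14·2·15=1260; k=2: 560+1800+14·20·15=6560; k=3: 204+900+14·3·15=1734; k=4: 800+0+14·20·15=5000 → min 1260.
Optimal parenthesization: (P (((Q R) S) T)) with cost 1260.

1260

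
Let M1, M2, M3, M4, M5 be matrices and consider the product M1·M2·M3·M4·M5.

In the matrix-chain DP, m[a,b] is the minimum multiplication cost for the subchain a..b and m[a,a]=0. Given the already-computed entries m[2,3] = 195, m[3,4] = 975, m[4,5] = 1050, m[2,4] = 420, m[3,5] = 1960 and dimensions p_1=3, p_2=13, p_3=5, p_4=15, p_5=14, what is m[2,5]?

1050

m[2,5] = min over k∈[2,4] of m[2,k]+m[k+1,5]+p_{1}·p_k·p_{5}.
k=2: 0 + 1960 + 3·13·14 = 2506; k=3: 195 + 1050 + 3·5·14 = 1455; k=4: 420 + 0 + 3·15·14 = 1050.
Minimum: 1050 at k=4.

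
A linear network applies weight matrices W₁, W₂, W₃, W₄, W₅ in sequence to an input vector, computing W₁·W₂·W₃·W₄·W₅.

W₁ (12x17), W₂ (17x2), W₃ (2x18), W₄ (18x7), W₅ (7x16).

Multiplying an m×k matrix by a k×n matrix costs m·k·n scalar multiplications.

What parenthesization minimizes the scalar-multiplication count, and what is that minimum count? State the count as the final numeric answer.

1268

Adjacent pairs: W₁W₂ = 12·17·2 = 408; W₂W₃ = 17·2·18 = 612; W₃W₄ = 2·18·7 = 252; W₄W₅ = 18·7·16 = 2016.
Length 3: W₁..W₃: k=1: 0+612+12·17·18=4284; k=2: 408+0+12·2·18=840 → min 840 | W₂..W₄: k=2: 0+252+17·2·7=490; k=3: 612+0+17·18·7=2754 → min 490 | W₃..W₅: k=3: 0+2016+2·18·16=2592; k=4: 252+0+2·7·16=476 → min 476.
Length 4: W₁..W₄: k=1: 0+490+12·17·7=1918; k=2: 408+252+12·2·7=828; k=3: 840+0+12·18·7=2352 → min 828 | W₂..W₅: k=2: 0+476+17·2·16=1020; k=3: 612+2016+17·18·16=7524; k=4: 490+0+17·7·16=2394 → min 1020.
Length 5: W₁..W₅: k=1: 0+1020+12·17·16=4284; k=2: 408+476+12·2·16=1268; k=3: 840+2016+12·18·16=6312; k=4: 828+0+12·7·16=2172 → min 1268.
Optimal parenthesization: ((W₁·W₂)·((W₃·W₄)·W₅)) with cost 1268.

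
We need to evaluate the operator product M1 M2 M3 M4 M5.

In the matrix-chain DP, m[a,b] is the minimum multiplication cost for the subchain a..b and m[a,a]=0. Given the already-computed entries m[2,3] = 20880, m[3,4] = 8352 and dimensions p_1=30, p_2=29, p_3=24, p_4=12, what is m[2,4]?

18792

m[2,4] = min over k∈[2,3] of m[2,k]+m[k+1,4]+p_{1}·p_k·p_{4}.
k=2: 0 + 8352 + 30·29·12 = 18792; k=3: 20880 + 0 + 30·24·12 = 29520.
Minimum: 18792 at k=2.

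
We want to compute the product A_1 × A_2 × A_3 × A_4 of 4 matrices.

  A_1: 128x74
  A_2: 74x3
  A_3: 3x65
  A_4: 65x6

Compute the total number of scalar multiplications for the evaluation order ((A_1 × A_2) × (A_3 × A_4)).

(A_1 × A_2): 128×74 by 74×3 → 128×3, cost 128·74·3 = 28416
(A_3 × A_4): 3×65 by 65×6 → 3×6, cost 3·65·6 = 1170
((A_1 × A_2) × (A_3 × A_4)): 128×3 by 3×6 → 128×6, cost 128·3·6 = 2304; cumulative 31890
Total: 31890 scalar multiplications.

31890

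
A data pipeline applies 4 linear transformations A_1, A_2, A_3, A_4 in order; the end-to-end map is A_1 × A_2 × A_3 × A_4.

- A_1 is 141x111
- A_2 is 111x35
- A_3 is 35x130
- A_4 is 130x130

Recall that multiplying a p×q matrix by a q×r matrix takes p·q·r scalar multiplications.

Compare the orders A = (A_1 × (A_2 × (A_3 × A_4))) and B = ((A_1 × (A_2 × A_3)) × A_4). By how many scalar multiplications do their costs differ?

Order A = (A_1 × (A_2 × (A_3 × A_4))): (A_3 × A_4): 35×130 by 130×130 → 35×130, cost 35·130·130 = 591500; (A_2 × (A_3 × A_4)): 111×35 by 35×130 → 111×130, cost 111·35·130 = 505050; cumulative 1096550; (A_1 × (A_2 × (A_3 × A_4))): 141×111 by 111×130 → 141×130, cost 141·111·130 = 2034630; cumulative 3131180. Total 3131180.
Order B = ((A_1 × (A_2 × A_3)) × A_4): (A_2 × A_3): 111×35 by 35×130 → 111×130, cost 111·35·130 = 505050; (A_1 × (A_2 × A_3)): 141×111 by 111×130 → 141×130, cost 141·111·130 = 2034630; cumulative 2539680; ((A_1 × (A_2 × A_3)) × A_4): 141×130 by 130×130 → 141×130, cost 141·130·130 = 2382900; cumulative 4922580. Total 4922580.
Difference: |3131180 − 4922580| = 1791400.

1791400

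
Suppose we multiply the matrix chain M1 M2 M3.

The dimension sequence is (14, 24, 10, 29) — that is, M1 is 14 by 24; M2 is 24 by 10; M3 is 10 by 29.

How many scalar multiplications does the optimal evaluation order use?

7420

Order (M1 (M2 M3)): (M2 M3): 24×10 by 10×29 → 24×29, cost 24·10·29 = 6960; (M1 (M2 M3)): 14×24 by 24×29 → 14×29, cost 14·24·29 = 9744; cumulative 16704. Total 16704.
Order ((M1 M2) M3): (M1 M2): 14×24 by 24×10 → 14×10, cost 14·24·10 = 3360; ((M1 M2) M3): 14×10 by 10×29 → 14×29, cost 14·10·29 = 4060; cumulative 7420. Total 7420.
Minimum: 7420.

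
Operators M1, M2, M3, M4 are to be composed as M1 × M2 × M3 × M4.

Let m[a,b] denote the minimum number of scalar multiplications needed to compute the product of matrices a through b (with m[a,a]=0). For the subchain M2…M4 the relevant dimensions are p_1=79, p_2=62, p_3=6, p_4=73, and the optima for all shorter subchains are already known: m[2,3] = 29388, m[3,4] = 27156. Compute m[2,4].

m[2,4] = min over k∈[2,3] of m[2,k]+m[k+1,4]+p_{1}·p_k·p_{4}.
k=2: 0 + 27156 + 79·62·73 = 384710; k=3: 29388 + 0 + 79·6·73 = 63990.
Minimum: 63990 at k=3.

63990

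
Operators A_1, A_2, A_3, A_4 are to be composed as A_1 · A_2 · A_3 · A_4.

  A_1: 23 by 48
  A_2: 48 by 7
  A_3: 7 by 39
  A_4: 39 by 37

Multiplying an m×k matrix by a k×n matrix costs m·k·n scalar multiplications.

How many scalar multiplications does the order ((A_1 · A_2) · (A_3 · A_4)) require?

23786

(A_1 · A_2): 23×48 by 48×7 → 23×7, cost 23·48·7 = 7728
(A_3 · A_4): 7×39 by 39×37 → 7×37, cost 7·39·37 = 10101
((A_1 · A_2) · (A_3 · A_4)): 23×7 by 7×37 → 23×37, cost 23·7·37 = 5957; cumulative 23786
Total: 23786 scalar multiplications.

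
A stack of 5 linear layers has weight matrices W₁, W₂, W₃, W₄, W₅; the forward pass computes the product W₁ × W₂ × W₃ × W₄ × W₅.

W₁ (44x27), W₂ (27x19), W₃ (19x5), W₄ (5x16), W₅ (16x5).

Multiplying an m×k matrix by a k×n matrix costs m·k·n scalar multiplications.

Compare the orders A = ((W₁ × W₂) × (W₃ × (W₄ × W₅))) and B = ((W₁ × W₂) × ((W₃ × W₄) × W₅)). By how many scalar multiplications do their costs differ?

Order A = ((W₁ × W₂) × (W₃ × (W₄ × W₅))): (W₁ × W₂): 44×27 by 27×19 → 44×19, cost 44·27·19 = 22572; (W₄ × W₅): 5×16 by 16×5 → 5×5, cost 5·16·5 = 400; (W₃ × (W₄ × W₅)): 19×5 by 5×5 → 19×5, cost 19·5·5 = 475; cumulative 875; ((W₁ × W₂) × (W₃ × (W₄ × W₅))): 44×19 by 19×5 → 44×5, cost 44·19·5 = 4180; cumulative 27627. Total 27627.
Order B = ((W₁ × W₂) × ((W₃ × W₄) × W₅)): (W₁ × W₂): 44×27 by 27×19 → 44×19, cost 44·27·19 = 22572; (W₃ × W₄): 19×5 by 5×16 → 19×16, cost 19·5·16 = 1520; ((W₃ × W₄) × W₅): 19×16 by 16×5 → 19×5, cost 19·16·5 = 1520; cumulative 3040; ((W₁ × W₂) × ((W₃ × W₄) × W₅)): 44×19 by 19×5 → 44×5, cost 44·19·5 = 4180; cumulative 29792. Total 29792.
Difference: |27627 − 29792| = 2165.

2165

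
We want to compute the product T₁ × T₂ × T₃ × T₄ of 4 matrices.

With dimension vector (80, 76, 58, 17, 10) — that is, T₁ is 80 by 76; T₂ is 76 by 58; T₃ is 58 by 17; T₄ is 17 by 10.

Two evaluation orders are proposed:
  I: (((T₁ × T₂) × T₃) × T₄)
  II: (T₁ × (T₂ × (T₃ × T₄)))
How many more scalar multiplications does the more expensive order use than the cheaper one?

330380

Order I = (((T₁ × T₂) × T₃) × T₄): (T₁ × T₂): 80×76 by 76×58 → 80×58, cost 80·76·58 = 352640; ((T₁ × T₂) × T₃): 80×58 by 58×17 → 80×17, cost 80·58·17 = 78880; cumulative 431520; (((T₁ × T₂) × T₃) × T₄): 80×17 by 17×10 → 80×10, cost 80·17·10 = 13600; cumulative 445120. Total 445120.
Order II = (T₁ × (T₂ × (T₃ × T₄))): (T₃ × T₄): 58×17 by 17×10 → 58×10, cost 58·17·10 = 9860; (T₂ × (T₃ × T₄)): 76×58 by 58×10 → 76×10, cost 76·58·10 = 44080; cumulative 53940; (T₁ × (T₂ × (T₃ × T₄))): 80×76 by 76×10 → 80×10, cost 80·76·10 = 60800; cumulative 114740. Total 114740.
Difference: |445120 − 114740| = 330380.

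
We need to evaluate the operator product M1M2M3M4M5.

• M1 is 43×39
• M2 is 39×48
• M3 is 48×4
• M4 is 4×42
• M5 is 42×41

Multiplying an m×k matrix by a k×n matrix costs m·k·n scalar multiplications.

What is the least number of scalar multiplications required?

Adjacent pairs: M1M2 = 43·39·48 = 80496; M2M3 = 39·48·4 = 7488; M3M4 = 48·4·42 = 8064; M4M5 = 4·42·41 = 6888.
Length 3: M1..M3: k=1: 0+7488+43·39·4=14196; k=2: 80496+0+43·48·4=88752 → min 14196 | M2..M4: k=2: 0+8064+39·48·42=86688; k=3: 7488+0+39·4·42=14040 → min 14040 | M3..M5: k=3: 0+6888+48·4·41=14760; k=4: 8064+0+48·42·41=90720 → min 14760.
Length 4: M1..M4: k=1: 0+14040+43·39·42=84474; k=2: 80496+8064+43·48·42=175248; k=3: 14196+0+43·4·42=21420 → min 21420 | M2..M5: k=2: 0+14760+39·48·41=91512; k=3: 7488+6888+39·4·41=20772; k=4: 14040+0+39·42·41=81198 → min 20772.
Length 5: M1..M5: k=1: 0+20772+43·39·41=89529; k=2: 80496+14760+43·48·41=179880; k=3: 14196+6888+43·4·41=28136; k=4: 21420+0+43·42·41=95466 → min 28136.
Optimal order: ((M1(M2M3))(M4M5)) with cost 28136.

28136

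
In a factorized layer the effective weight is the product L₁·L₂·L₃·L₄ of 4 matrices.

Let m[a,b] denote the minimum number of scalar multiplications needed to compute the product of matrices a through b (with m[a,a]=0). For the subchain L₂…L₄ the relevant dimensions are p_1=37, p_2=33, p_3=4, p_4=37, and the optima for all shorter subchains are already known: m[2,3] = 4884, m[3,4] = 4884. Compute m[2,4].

10360

m[2,4] = min over k∈[2,3] of m[2,k]+m[k+1,4]+p_{1}·p_k·p_{4}.
k=2: 0 + 4884 + 37·33·37 = 50061; k=3: 4884 + 0 + 37·4·37 = 10360.
Minimum: 10360 at k=3.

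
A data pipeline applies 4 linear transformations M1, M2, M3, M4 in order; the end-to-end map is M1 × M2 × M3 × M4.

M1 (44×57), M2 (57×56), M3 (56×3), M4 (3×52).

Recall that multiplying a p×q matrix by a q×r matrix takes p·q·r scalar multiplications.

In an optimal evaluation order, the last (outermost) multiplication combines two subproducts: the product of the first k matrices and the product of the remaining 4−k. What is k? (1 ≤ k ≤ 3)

Adjacent pairs: M1M2 = 44·57·56 = 140448; M2M3 = 57·56·3 = 9576; M3M4 = 56·3·52 = 8736.
Length 3: M1..M3: k=1: 0+9576+44·57·3=17100; k=2: 140448+0+44·56·3=147840 → min 17100 | M2..M4: k=2: 0+8736+57·56·52=174720; k=3: 9576+0+57·3·52=18468 → min 18468.
Top-level splits: k=1: (M1..M1)·(M2..M4) → 0+18468+44·57·52 = 148884; k=2: (M1..M2)·(M3..M4) → 140448+8736+44·56·52 = 277312; k=3: (M1..M3)·(M4..M4) → 17100+0+44·3·52 = 23964.
Best split is after M3, i.e. k = 3.

3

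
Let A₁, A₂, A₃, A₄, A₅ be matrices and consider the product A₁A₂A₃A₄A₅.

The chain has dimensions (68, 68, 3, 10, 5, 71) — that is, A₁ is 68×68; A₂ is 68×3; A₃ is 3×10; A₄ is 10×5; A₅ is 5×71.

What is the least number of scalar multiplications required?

29571

Adjacent pairs: A₁A₂ = 68·68·3 = 13872; A₂A₃ = 68·3·10 = 2040; A₃A₄ = 3·10·5 = 150; A₄A₅ = 10·5·71 = 3550.
Length 3: A₁..A₃: k=1: 0+2040+68·68·10=48280; k=2: 13872+0+68·3·10=15912 → min 15912 | A₂..A₄: k=2: 0+150+68·3·5=1170; k=3: 2040+0+68·10·5=5440 → min 1170 | A₃..A₅: k=3: 0+3550+3·10·71=5680; k=4: 150+0+3·5·71=1215 → min 1215.
Length 4: A₁..A₄: k=1: 0+1170+68·68·5=24290; k=2: 13872+150+68·3·5=15042; k=3: 15912+0+68·10·5=19312 → min 15042 | A₂..A₅: k=2: 0+1215+68·3·71=15699; k=3: 2040+3550+68·10·71=53870; k=4: 1170+0+68·5·71=25310 → min 15699.
Length 5: A₁..A₅: k=1: 0+15699+68·68·71=344003; k=2: 13872+1215+68·3·71=29571; k=3: 15912+3550+68·10·71=67742; k=4: 15042+0+68·5·71=39182 → min 29571.
Optimal order: ((A₁A₂)((A₃A₄)A₅)) with cost 29571.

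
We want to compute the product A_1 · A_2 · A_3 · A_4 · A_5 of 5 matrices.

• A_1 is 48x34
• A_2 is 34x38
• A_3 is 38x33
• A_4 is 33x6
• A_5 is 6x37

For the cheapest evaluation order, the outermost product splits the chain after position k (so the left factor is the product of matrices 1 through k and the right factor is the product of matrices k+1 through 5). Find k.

4

Adjacent pairs: A_1A_2 = 48·34·38 = 62016; A_2A_3 = 34·38·33 = 42636; A_3A_4 = 38·33·6 = 7524; A_4A_5 = 33·6·37 = 7326.
Length 3: A_1..A_3: k=1: 0+42636+48·34·33=96492; k=2: 62016+0+48·38·33=122208 → min 96492 | A_2..A_4: k=2: 0+7524+34·38·6=15276; k=3: 42636+0+34·33·6=49368 → min 15276 | A_3..A_5: k=3: 0+7326+38·33·37=53724; k=4: 7524+0+38·6·37=15960 → min 15960.
Length 4: A_1..A_4: k=1: 0+15276+48·34·6=25068; k=2: 62016+7524+48·38·6=80484; k=3: 96492+0+48·33·6=105996 → min 25068 | A_2..A_5: k=2: 0+15960+34·38·37=63764; k=3: 42636+7326+34·33·37=91476; k=4: 15276+0+34·6·37=22824 → min 22824.
Top-level splits: k=1: (A_1..A_1)·(A_2..A_5) → 0+22824+48·34·37 = 83208; k=2: (A_1..A_2)·(A_3..A_5) → 62016+15960+48·38·37 = 145464; k=3: (A_1..A_3)·(A_4..A_5) → 96492+7326+48·33·37 = 162426; k=4: (A_1..A_4)·(A_5..A_5) → 25068+0+48·6·37 = 35724.
Best split is after A_4, i.e. k = 4.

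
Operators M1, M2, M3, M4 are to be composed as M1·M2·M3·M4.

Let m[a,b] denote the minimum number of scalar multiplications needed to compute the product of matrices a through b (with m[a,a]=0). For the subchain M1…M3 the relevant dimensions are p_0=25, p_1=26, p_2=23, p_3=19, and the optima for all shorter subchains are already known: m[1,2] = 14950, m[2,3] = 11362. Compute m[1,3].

23712

m[1,3] = min over k∈[1,2] of m[1,k]+m[k+1,3]+p_{0}·p_k·p_{3}.
k=1: 0 + 11362 + 25·26·19 = 23712; k=2: 14950 + 0 + 25·23·19 = 25875.
Minimum: 23712 at k=1.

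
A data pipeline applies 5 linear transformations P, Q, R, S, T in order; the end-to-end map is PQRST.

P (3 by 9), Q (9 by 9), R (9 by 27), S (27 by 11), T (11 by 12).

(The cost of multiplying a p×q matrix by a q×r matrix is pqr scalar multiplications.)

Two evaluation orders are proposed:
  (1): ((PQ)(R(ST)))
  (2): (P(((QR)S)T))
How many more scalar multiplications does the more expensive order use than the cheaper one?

Order (1) = ((PQ)(R(ST))): (PQ): 3×9 by 9×9 → 3×9, cost 3·9·9 = 243; (ST): 27×11 by 11×12 → 27×12, cost 27·11·12 = 3564; (R(ST)): 9×27 by 27×12 → 9×12, cost 9·27·12 = 2916; cumulative 6480; ((PQ)(R(ST))): 3×9 by 9×12 → 3×12, cost 3·9·12 = 324; cumulative 7047. Total 7047.
Order (2) = (P(((QR)S)T)): (QR): 9×9 by 9×27 → 9×27, cost 9·9·27 = 2187; ((QR)S): 9×27 by 27×11 → 9×11, cost 9·27·11 = 2673; cumulative 4860; (((QR)S)T): 9×11 by 11×12 → 9×12, cost 9·11·12 = 1188; cumulative 6048; (P(((QR)S)T)): 3×9 by 9×12 → 3×12, cost 3·9·12 = 324; cumulative 6372. Total 6372.
Difference: |7047 − 6372| = 675.

675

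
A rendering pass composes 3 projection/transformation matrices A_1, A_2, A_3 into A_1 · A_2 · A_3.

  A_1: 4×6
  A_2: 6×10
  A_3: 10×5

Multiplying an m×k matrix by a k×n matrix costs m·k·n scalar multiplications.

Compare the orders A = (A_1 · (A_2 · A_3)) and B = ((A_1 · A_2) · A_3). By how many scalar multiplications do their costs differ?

20

Order A = (A_1 · (A_2 · A_3)): (A_2 · A_3): 6×10 by 10×5 → 6×5, cost 6·10·5 = 300; (A_1 · (A_2 · A_3)): 4×6 by 6×5 → 4×5, cost 4·6·5 = 120; cumulative 420. Total 420.
Order B = ((A_1 · A_2) · A_3): (A_1 · A_2): 4×6 by 6×10 → 4×10, cost 4·6·10 = 240; ((A_1 · A_2) · A_3): 4×10 by 10×5 → 4×5, cost 4·10·5 = 200; cumulative 440. Total 440.
Difference: |420 − 440| = 20.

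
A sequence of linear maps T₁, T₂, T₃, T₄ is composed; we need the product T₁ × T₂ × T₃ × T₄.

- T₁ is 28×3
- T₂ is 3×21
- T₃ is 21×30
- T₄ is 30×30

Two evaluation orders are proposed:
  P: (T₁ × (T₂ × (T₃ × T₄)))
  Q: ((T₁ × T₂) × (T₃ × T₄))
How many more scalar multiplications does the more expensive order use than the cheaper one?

14994

Order P = (T₁ × (T₂ × (T₃ × T₄))): (T₃ × T₄): 21×30 by 30×30 → 21×30, cost 21·30·30 = 18900; (T₂ × (T₃ × T₄)): 3×21 by 21×30 → 3×30, cost 3·21·30 = 1890; cumulative 20790; (T₁ × (T₂ × (T₃ × T₄))): 28×3 by 3×30 → 28×30, cost 28·3·30 = 2520; cumulative 23310. Total 23310.
Order Q = ((T₁ × T₂) × (T₃ × T₄)): (T₁ × T₂): 28×3 by 3×21 → 28×21, cost 28·3·21 = 1764; (T₃ × T₄): 21×30 by 30×30 → 21×30, cost 21·30·30 = 18900; ((T₁ × T₂) × (T₃ × T₄)): 28×21 by 21×30 → 28×30, cost 28·21·30 = 17640; cumulative 38304. Total 38304.
Difference: |23310 − 38304| = 14994.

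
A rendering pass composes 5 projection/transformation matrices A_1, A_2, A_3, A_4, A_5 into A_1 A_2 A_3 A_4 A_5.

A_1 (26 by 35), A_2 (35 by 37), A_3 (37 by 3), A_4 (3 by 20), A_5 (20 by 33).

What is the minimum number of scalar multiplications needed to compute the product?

11169

Adjacent pairs: A_1A_2 = 26·35·37 = 33670; A_2A_3 = 35·37·3 = 3885; A_3A_4 = 37·3·20 = 2220; A_4A_5 = 3·20·33 = 1980.
Length 3: A_1..A_3: k=1: 0+3885+26·35·3=6615; k=2: 33670+0+26·37·3=36556 → min 6615 | A_2..A_4: k=2: 0+2220+35·37·20=28120; k=3: 3885+0+35·3·20=5985 → min 5985 | A_3..A_5: k=3: 0+1980+37·3·33=5643; k=4: 2220+0+37·20·33=26640 → min 5643.
Length 4: A_1..A_4: k=1: 0+5985+26·35·20=24185; k=2: 33670+2220+26·37·20=55130; k=3: 6615+0+26·3·20=8175 → min 8175 | A_2..A_5: k=2: 0+5643+35·37·33=48378; k=3: 3885+1980+35·3·33=9330; k=4: 5985+0+35·20·33=29085 → min 9330.
Length 5: A_1..A_5: k=1: 0+9330+26·35·33=39360; k=2: 33670+5643+26·37·33=71059; k=3: 6615+1980+26·3·33=11169; k=4: 8175+0+26·20·33=25335 → min 11169.
Optimal order: ((A_1 (A_2 A_3)) (A_4 A_5)) with cost 11169.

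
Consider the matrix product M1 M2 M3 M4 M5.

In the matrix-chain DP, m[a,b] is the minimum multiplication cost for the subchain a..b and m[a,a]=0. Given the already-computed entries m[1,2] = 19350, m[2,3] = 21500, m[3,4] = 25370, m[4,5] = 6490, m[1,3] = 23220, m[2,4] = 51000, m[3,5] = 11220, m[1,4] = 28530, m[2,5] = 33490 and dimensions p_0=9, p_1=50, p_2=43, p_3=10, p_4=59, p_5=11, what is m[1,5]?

m[1,5] = min over k∈[1,4] of m[1,k]+m[k+1,5]+p_{0}·p_k·p_{5}.
k=1: 0 + 33490 + 9·50·11 = 38440; k=2: 19350 + 11220 + 9·43·11 = 34827; k=3: 23220 + 6490 + 9·10·11 = 30700; k=4: 28530 + 0 + 9·59·11 = 34371.
Minimum: 30700 at k=3.

30700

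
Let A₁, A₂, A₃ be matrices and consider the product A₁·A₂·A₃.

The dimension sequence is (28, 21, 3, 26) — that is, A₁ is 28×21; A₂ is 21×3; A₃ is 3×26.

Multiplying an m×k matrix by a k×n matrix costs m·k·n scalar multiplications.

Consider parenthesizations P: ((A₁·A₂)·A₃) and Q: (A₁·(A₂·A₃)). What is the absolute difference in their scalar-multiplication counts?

Order P = ((A₁·A₂)·A₃): (A₁·A₂): 28×21 by 21×3 → 28×3, cost 28·21·3 = 1764; ((A₁·A₂)·A₃): 28×3 by 3×26 → 28×26, cost 28·3·26 = 2184; cumulative 3948. Total 3948.
Order Q = (A₁·(A₂·A₃)): (A₂·A₃): 21×3 by 3×26 → 21×26, cost 21·3·26 = 1638; (A₁·(A₂·A₃)): 28×21 by 21×26 → 28×26, cost 28·21·26 = 15288; cumulative 16926. Total 16926.
Difference: |3948 − 16926| = 12978.

12978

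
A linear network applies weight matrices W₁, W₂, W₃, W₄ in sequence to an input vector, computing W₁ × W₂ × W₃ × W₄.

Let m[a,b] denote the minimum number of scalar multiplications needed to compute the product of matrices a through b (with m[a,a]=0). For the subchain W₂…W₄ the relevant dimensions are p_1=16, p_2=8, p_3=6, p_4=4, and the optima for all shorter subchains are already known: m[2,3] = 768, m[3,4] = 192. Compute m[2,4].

704

m[2,4] = min over k∈[2,3] of m[2,k]+m[k+1,4]+p_{1}·p_k·p_{4}.
k=2: 0 + 192 + 16·8·4 = 704; k=3: 768 + 0 + 16·6·4 = 1152.
Minimum: 704 at k=2.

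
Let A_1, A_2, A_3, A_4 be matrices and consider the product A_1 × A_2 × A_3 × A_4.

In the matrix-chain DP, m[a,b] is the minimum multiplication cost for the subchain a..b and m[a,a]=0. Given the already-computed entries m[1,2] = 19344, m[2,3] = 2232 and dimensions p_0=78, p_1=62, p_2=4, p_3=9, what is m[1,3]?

22152

m[1,3] = min over k∈[1,2] of m[1,k]+m[k+1,3]+p_{0}·p_k·p_{3}.
k=1: 0 + 2232 + 78·62·9 = 45756; k=2: 19344 + 0 + 78·4·9 = 22152.
Minimum: 22152 at k=2.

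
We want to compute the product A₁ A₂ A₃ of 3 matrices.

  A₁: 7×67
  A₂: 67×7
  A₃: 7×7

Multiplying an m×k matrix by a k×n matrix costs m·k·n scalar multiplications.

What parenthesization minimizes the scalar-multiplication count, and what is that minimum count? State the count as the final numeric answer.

(A₁ (A₂ A₃)): cost 6566.
((A₁ A₂) A₃): cost 3626.
Optimal: ((A₁ A₂) A₃) with cost 3626.

3626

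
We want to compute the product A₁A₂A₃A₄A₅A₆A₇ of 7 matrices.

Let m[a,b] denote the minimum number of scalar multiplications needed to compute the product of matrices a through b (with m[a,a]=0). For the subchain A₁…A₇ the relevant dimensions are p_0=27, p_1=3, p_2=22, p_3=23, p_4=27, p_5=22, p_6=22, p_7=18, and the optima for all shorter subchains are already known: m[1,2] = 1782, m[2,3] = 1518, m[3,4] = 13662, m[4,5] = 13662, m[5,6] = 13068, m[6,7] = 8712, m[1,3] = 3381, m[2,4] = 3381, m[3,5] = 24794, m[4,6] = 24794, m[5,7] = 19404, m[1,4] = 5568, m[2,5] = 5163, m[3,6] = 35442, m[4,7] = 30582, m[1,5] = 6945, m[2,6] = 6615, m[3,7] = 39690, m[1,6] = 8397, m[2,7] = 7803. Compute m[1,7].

m[1,7] = min over k∈[1,6] of m[1,k]+m[k+1,7]+p_{0}·p_k·p_{7}.
k=1: 0 + 7803 + 27·3·18 = 9261; k=2: 1782 + 39690 + 27·22·18 = 52164; k=3: 3381 + 30582 + 27·23·18 = 45141; k=4: 5568 + 19404 + 27·27·18 = 38094; k=5: 6945 + 8712 + 27·22·18 = 26349; k=6: 8397 + 0 + 27·22·18 = 19089.
Minimum: 9261 at k=1.

9261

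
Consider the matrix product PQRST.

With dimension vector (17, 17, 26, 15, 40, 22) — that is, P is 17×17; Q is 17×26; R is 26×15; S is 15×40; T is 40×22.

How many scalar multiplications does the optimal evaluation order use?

29775

Adjacent pairs: PQ = 17·17·26 = 7514; QR = 17·26·15 = 6630; RS = 26·15·40 = 15600; ST = 15·40·22 = 13200.
Length 3: P..R: k=1: 0+6630+17·17·15=10965; k=2: 7514+0+17·26·15=14144 → min 10965 | Q..S: k=2: 0+15600+17·26·40=33280; k=3: 6630+0+17·15·40=16830 → min 16830 | R..T: k=3: 0+13200+26·15·22=21780; k=4: 15600+0+26·40·22=38480 → min 21780.
Length 4: P..S: k=1: 0+16830+17·17·40=28390; k=2: 7514+15600+17·26·40=40794; k=3: 10965+0+17·15·40=21165 → min 21165 | Q..T: k=2: 0+21780+17·26·22=31504; k=3: 6630+13200+17·15·22=25440; k=4: 16830+0+17·40·22=31790 → min 25440.
Length 5: P..T: k=1: 0+25440+17·17·22=31798; k=2: 7514+21780+17·26·22=39018; k=3: 10965+13200+17·15·22=29775; k=4: 21165+0+17·40·22=36125 → min 29775.
Optimal order: ((P(QR))(ST)) with cost 29775.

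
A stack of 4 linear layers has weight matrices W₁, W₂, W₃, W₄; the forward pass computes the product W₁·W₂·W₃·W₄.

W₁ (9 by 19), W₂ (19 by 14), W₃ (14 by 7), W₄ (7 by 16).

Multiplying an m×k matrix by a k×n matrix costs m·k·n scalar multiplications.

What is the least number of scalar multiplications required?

Adjacent pairs: W₁W₂ = 9·19·14 = 2394; W₂W₃ = 19·14·7 = 1862; W₃W₄ = 14·7·16 = 1568.
Length 3: W₁..W₃: k=1: 0+1862+9·19·7=3059; k=2: 2394+0+9·14·7=3276 → min 3059 | W₂..W₄: k=2: 0+1568+19·14·16=5824; k=3: 1862+0+19·7·16=3990 → min 3990.
Length 4: W₁..W₄: k=1: 0+3990+9·19·16=6726; k=2: 2394+1568+9·14·16=5978; k=3: 3059+0+9·7·16=4067 → min 4067.
Optimal order: ((W₁·(W₂·W₃))·W₄) with cost 4067.

4067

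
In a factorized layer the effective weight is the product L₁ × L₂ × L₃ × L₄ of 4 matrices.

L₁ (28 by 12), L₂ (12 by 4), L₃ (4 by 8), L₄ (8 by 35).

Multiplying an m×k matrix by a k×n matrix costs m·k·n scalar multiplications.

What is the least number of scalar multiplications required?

6384

Adjacent pairs: L₁L₂ = 28·12·4 = 1344; L₂L₃ = 12·4·8 = 384; L₃L₄ = 4·8·35 = 1120.
Length 3: L₁..L₃: k=1: 0+384+28·12·8=3072; k=2: 1344+0+28·4·8=2240 → min 2240 | L₂..L₄: k=2: 0+1120+12·4·35=2800; k=3: 384+0+12·8·35=3744 → min 2800.
Length 4: L₁..L₄: k=1: 0+2800+28·12·35=14560; k=2: 1344+1120+28·4·35=6384; k=3: 2240+0+28·8·35=10080 → min 6384.
Optimal order: ((L₁ × L₂) × (L₃ × L₄)) with cost 6384.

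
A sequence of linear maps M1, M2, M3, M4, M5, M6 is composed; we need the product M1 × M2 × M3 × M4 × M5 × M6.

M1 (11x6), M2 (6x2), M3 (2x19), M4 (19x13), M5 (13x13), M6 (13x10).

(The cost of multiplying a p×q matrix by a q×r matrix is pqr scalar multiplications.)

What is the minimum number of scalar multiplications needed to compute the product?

Adjacent pairs: M1M2 = 11·6·2 = 132; M2M3 = 6·2·19 = 228; M3M4 = 2·19·13 = 494; M4M5 = 19·13·13 = 3211; M5M6 = 13·13·10 = 1690.
Length 3: M1..M3: k=1: 0+228+11·6·19=1482; k=2: 132+0+11·2·19=550 → min 550 | M2..M4: k=2: 0+494+6·2·13=650; k=3: 228+0+6·19·13=1710 → min 650 | M3..M5: k=3: 0+3211+2·19·13=3705; k=4: 494+0+2·13·13=832 → min 832 | M4..M6: k=4: 0+1690+19·13·10=4160; k=5: 3211+0+19·13·10=5681 → min 4160.
Length 4: M1..M4: k=1: 0+650+11·6·13=1508; k=2: 132+494+11·2·13=912; k=3: 550+0+11·19·13=3267 → min 912 | M2..M5: k=2: 0+832+6·2·13=988; k=3: 228+3211+6·19·13=4921; k=4: 650+0+6·13·13=1664 → min 988 | M3..M6: k=3: 0+4160+2·19·10=4540; k=4: 494+1690+2·13·10=2444; k=5: 832+0+2·13·10=1092 → min 1092.
Length 5: M1..M5: k=1: 0+988+11·6·13=1846; k=2: 132+832+11·2·13=1250; k=3: 550+3211+11·19·13=6478; k=4: 912+0+11·13·13=2771 → min 1250 | M2..M6: k=2: 0+1092+6·2·10=1212; k=3: 228+4160+6·19·10=5528; k=4: 650+1690+6·13·10=3120; k=5: 988+0+6·13·10=1768 → min 1212.
Length 6: M1..M6: k=1: 0+1212+11·6·10=1872; k=2: 132+1092+11·2·10=1444; k=3: 550+4160+11·19·10=6800; k=4: 912+1690+11·13·10=4032; k=5: 1250+0+11·13·10=2680 → min 1444.
Optimal order: ((M1 × M2) × (((M3 × M4) × M5) × M6)) with cost 1444.

1444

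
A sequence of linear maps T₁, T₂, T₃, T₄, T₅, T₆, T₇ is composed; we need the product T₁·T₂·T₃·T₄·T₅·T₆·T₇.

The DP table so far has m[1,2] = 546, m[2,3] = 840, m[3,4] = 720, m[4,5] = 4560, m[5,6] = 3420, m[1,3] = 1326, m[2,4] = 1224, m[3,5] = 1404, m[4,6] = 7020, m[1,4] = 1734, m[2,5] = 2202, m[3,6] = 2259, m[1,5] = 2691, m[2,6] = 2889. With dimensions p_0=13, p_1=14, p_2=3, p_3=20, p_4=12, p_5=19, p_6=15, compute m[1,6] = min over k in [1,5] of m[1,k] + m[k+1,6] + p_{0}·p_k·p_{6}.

3390

m[1,6] = min over k∈[1,5] of m[1,k]+m[k+1,6]+p_{0}·p_k·p_{6}.
k=1: 0 + 2889 + 13·14·15 = 5619; k=2: 546 + 2259 + 13·3·15 = 3390; k=3: 1326 + 7020 + 13·20·15 = 12246; k=4: 1734 + 3420 + 13·12·15 = 7494; k=5: 2691 + 0 + 13·19·15 = 6396.
Minimum: 3390 at k=2.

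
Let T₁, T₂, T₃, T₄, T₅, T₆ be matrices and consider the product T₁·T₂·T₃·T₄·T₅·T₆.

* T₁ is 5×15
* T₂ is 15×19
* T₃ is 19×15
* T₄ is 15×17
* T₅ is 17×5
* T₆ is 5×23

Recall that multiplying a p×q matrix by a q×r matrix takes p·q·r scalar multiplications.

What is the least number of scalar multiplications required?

5075

Adjacent pairs: T₁T₂ = 5·15·19 = 1425; T₂T₃ = 15·19·15 = 4275; T₃T₄ = 19·15·17 = 4845; T₄T₅ = 15·17·5 = 1275; T₅T₆ = 17·5·23 = 1955.
Length 3: T₁..T₃: k=1: 0+4275+5·15·15=5400; k=2: 1425+0+5·19·15=2850 → min 2850 | T₂..T₄: k=2: 0+4845+15·19·17=9690; k=3: 4275+0+15·15·17=8100 → min 8100 | T₃..T₅: k=3: 0+1275+19·15·5=2700; k=4: 4845+0+19·17·5=6460 → min 2700 | T₄..T₆: k=4: 0+1955+15·17·23=7820; k=5: 1275+0+15·5·23=3000 → min 3000.
Length 4: T₁..T₄: k=1: 0+8100+5·15·17=9375; k=2: 1425+4845+5·19·17=7885; k=3: 2850+0+5·15·17=4125 → min 4125 | T₂..T₅: k=2: 0+2700+15·19·5=4125; k=3: 4275+1275+15·15·5=6675; k=4: 8100+0+15·17·5=9375 → min 4125 | T₃..T₆: k=3: 0+3000+19·15·23=9555; k=4: 4845+1955+19·17·23=14229; k=5: 2700+0+19·5·23=4885 → min 4885.
Length 5: T₁..T₅: k=1: 0+4125+5·15·5=4500; k=2: 1425+2700+5·19·5=4600; k=3: 2850+1275+5·15·5=4500; k=4: 4125+0+5·17·5=4550 → min 4500 | T₂..T₆: k=2: 0+4885+15·19·23=11440; k=3: 4275+3000+15·15·23=12450; k=4: 8100+1955+15·17·23=15920; k=5: 4125+0+15·5·23=5850 → min 5850.
Length 6: T₁..T₆: k=1: 0+5850+5·15·23=7575; k=2: 1425+4885+5·19·23=8495; k=3: 2850+3000+5·15·23=7575; k=4: 4125+1955+5·17·23=8035; k=5: 4500+0+5·5·23=5075 → min 5075.
Optimal order: ((T₁·(T₂·(T₃·(T₄·T₅))))·T₆) with cost 5075.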